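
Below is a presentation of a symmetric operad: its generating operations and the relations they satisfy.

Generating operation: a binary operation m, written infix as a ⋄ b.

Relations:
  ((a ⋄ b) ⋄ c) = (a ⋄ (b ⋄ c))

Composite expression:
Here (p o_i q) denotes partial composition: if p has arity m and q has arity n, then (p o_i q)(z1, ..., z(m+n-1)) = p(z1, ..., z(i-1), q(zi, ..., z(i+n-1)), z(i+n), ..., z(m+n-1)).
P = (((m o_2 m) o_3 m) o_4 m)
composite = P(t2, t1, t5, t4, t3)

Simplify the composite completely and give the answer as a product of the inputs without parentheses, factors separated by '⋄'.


t2 ⋄ t1 ⋄ t5 ⋄ t4 ⋄ t3


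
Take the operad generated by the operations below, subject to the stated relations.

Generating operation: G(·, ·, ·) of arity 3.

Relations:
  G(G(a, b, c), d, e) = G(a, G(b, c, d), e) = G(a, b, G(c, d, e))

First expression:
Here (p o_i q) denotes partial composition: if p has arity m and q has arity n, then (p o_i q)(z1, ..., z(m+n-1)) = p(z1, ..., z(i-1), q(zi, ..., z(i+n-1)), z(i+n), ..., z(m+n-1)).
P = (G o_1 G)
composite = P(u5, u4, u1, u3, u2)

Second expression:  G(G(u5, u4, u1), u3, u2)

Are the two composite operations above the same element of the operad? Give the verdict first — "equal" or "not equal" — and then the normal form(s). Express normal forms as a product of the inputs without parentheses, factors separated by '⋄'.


Normal form of the first expression: u5 ⋄ u4 ⋄ u1 ⋄ u3 ⋄ u2
Normal form of the second expression: u5 ⋄ u4 ⋄ u1 ⋄ u3 ⋄ u2
Identical normal forms: equal.

equal: each reduces to u5 ⋄ u4 ⋄ u1 ⋄ u3 ⋄ u2


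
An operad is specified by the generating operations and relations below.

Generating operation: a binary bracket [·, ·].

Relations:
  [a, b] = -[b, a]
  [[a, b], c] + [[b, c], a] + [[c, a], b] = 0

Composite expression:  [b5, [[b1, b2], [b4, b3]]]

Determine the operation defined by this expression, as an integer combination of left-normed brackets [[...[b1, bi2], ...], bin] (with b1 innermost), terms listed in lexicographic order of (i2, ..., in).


In the tensor algebra, words opening b1 carry the b1-anchored form.
Composite bracket: [b5, [[b1, b2], [b4, b3]]]
Applying ab - ba throughout gives 16 signed words (2^4 = 16).
Collect the words opening with b1:
  sign of b1b2b3b4b5 is +1, so it contributes +[[[[b1, b2], b3], b4], b5]
  sign of b1b2b4b3b5 is -1, so it contributes -[[[[b1, b2], b4], b3], b5]

[[[[b1, b2], b3], b4], b5] - [[[[b1, b2], b4], b3], b5]


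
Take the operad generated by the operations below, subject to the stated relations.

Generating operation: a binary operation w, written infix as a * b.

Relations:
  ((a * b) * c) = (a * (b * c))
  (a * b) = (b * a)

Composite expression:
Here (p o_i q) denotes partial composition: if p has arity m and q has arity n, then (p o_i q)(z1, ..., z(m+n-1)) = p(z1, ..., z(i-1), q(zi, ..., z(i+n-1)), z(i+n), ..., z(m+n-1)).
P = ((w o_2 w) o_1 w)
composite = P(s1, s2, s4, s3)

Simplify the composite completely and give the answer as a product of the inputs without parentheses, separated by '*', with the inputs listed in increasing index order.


Both nesting and order wash out for w; what remains is which s's occur.
(s1 * s2) collapses to s1 * s2
(s4 * s3) collapses to s4 * s3
((s1 * s2) * (s4 * s3)) collapses to s1 * s2 * s4 * s3
rearranged into index order: s1 * s2 * s3 * s4

s1 * s2 * s3 * s4


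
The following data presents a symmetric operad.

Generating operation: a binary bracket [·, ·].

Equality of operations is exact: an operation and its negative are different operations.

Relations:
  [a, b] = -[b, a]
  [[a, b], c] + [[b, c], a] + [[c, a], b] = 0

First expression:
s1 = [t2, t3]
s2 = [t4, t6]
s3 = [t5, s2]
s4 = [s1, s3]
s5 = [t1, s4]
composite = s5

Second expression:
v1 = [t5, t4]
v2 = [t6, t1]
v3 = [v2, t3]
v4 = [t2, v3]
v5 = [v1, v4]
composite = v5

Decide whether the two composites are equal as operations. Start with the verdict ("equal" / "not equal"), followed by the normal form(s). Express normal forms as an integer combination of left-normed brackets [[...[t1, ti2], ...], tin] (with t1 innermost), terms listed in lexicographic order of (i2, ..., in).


not equal; first: -[[[[[t1, t2], t3], t4], t6], t5] + [[[[[t1, t2], t3], t5], t4], t6] - [[[[[t1, t2], t3], t5], t6], t4] + [[[[[t1, t2], t3], t6], t4], t5] + [[[[[t1, t3], t2], t4], t6], t5] - [[[[[t1, t3], t2], t5], t4], t6] + [[[[[t1, t3], t2], t5], t6], t4] - [[[[[t1, t3], t2], t6], t4], t5] + [[[[[t1, t4], t6], t5], t2], t3] - [[[[[t1, t4], t6], t5], t3], t2] - [[[[[t1, t5], t4], t6], t2], t3] + [[[[[t1, t5], t4], t6], t3], t2] + [[[[[t1, t5], t6], t4], t2], t3] - [[[[[t1, t5], t6], t4], t3], t2] - [[[[[t1, t6], t4], t5], t2], t3] + [[[[[t1, t6], t4], t5], t3], t2]; second: [[[[[t1, t6], t3], t2], t4], t5] - [[[[[t1, t6], t3], t2], t5], t4]

The first expression, normalized: -[[[[[t1, t2], t3], t4], t6], t5] + [[[[[t1, t2], t3], t5], t4], t6] - [[[[[t1, t2], t3], t5], t6], t4] + [[[[[t1, t2], t3], t6], t4], t5] + [[[[[t1, t3], t2], t4], t6], t5] - [[[[[t1, t3], t2], t5], t4], t6] + [[[[[t1, t3], t2], t5], t6], t4] - [[[[[t1, t3], t2], t6], t4], t5] + [[[[[t1, t4], t6], t5], t2], t3] - [[[[[t1, t4], t6], t5], t3], t2] - [[[[[t1, t5], t4], t6], t2], t3] + [[[[[t1, t5], t4], t6], t3], t2] + [[[[[t1, t5], t6], t4], t2], t3] - [[[[[t1, t5], t6], t4], t3], t2] - [[[[[t1, t6], t4], t5], t2], t3] + [[[[[t1, t6], t4], t5], t3], t2]
The second expression, normalized: [[[[[t1, t6], t3], t2], t4], t5] - [[[[[t1, t6], t3], t2], t5], t4]
No match — not equal.


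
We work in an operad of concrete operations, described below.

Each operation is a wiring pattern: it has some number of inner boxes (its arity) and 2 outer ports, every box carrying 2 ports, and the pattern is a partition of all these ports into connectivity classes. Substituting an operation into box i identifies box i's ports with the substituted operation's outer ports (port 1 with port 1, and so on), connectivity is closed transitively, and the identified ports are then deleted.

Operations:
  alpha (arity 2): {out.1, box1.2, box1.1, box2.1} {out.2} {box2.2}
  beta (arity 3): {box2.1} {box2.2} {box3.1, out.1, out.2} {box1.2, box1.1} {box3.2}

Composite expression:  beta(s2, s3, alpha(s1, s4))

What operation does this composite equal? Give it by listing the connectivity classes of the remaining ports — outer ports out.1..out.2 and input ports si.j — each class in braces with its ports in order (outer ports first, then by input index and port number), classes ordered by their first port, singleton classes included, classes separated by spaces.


Connectivity passes through glued beta-boundaries; trace each wire chain.
through alpha, on inputs (s1, s4): {out.1, s1.1, s1.2, s4.1} {out.2} {s4.2} (out.j = stage outer ports)
through beta, on inputs (s2, s3, s1, s4): {out.1, out.2, s1.1, s1.2, s4.1} {s2.1, s2.2} {s3.1} {s3.2} {s4.2} (out.j = stage outer ports)

{out.1, out.2, s1.1, s1.2, s4.1} {s2.1, s2.2} {s3.1} {s3.2} {s4.2}


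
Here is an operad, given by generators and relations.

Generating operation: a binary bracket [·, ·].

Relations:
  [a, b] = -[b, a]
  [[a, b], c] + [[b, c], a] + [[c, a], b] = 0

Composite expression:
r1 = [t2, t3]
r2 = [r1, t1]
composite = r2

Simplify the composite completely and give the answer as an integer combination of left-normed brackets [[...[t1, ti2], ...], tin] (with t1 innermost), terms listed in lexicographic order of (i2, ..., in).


-[[t1, t2], t3] + [[t1, t3], t2]

Left-normed coefficients sit on the t1-initial expansion words.
Composite bracket: [[t2, t3], t1]
The bracket unfolds into 4 signed words via [a, b] = ab - ba (2^2 = 4).
Words beginning with t1 determine it all:
  the word t1t2t3 carries sign -1 and contributes -[[t1, t2], t3]
  the word t1t3t2 carries sign +1 and contributes +[[t1, t3], t2]


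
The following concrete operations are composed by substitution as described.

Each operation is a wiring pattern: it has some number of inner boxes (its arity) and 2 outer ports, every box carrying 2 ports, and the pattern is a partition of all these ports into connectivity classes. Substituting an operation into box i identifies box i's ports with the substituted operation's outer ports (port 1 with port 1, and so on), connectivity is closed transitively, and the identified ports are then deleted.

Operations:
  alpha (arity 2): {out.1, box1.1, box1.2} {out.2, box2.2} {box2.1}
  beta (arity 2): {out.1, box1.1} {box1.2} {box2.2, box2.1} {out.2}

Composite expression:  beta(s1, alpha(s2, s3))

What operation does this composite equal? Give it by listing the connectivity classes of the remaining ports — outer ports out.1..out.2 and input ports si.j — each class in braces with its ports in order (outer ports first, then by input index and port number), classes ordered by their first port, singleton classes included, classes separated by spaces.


{out.1, s1.1} {out.2} {s1.2} {s2.1, s2.2, s3.2} {s3.1}

After gluing at beta, chains via deleted ports link the s-ports.
the subtree at alpha composes to {out.1, s2.1, s2.2} {out.2, s3.2} {s3.1} on (s2, s3); out.j = own outer ports
the subtree at beta composes to {out.1, s1.1} {out.2} {s1.2} {s2.1, s2.2, s3.2} {s3.1} on (s1, s2, s3); out.j = own outer ports


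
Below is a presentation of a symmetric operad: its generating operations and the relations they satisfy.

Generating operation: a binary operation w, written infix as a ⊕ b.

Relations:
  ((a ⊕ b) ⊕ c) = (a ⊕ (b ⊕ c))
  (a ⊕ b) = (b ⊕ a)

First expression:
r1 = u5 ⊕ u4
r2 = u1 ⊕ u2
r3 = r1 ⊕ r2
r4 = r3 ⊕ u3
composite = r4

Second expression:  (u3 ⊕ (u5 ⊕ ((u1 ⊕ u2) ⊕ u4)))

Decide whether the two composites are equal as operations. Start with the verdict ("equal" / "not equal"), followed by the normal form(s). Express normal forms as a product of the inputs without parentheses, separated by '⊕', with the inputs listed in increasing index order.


The first expression reduces to u1 ⊕ u2 ⊕ u3 ⊕ u4 ⊕ u5
The second expression reduces to u1 ⊕ u2 ⊕ u3 ⊕ u4 ⊕ u5
One common form — equal.

equal; the common form is u1 ⊕ u2 ⊕ u3 ⊕ u4 ⊕ u5


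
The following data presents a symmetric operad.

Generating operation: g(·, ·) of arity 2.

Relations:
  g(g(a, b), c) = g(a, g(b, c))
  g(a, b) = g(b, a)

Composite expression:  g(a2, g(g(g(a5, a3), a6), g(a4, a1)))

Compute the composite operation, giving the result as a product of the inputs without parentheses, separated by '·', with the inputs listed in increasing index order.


a1 · a2 · a3 · a4 · a5 · a6

Both nesting and order wash out for g; what remains is which a's occur.
g(a5, a3) collapses to a5 · a3
g(g(a5, a3), a6) collapses to a5 · a3 · a6
g(a4, a1) collapses to a4 · a1
g(g(g(a5, a3), a6), g(a4, a1)) collapses to a5 · a3 · a6 · a4 · a1
g(a2, g(g(g(a5, a3), a6), g(a4, a1))) collapses to a2 · a5 · a3 · a6 · a4 · a1
sorting the factors by input index: a1 · a2 · a3 · a4 · a5 · a6


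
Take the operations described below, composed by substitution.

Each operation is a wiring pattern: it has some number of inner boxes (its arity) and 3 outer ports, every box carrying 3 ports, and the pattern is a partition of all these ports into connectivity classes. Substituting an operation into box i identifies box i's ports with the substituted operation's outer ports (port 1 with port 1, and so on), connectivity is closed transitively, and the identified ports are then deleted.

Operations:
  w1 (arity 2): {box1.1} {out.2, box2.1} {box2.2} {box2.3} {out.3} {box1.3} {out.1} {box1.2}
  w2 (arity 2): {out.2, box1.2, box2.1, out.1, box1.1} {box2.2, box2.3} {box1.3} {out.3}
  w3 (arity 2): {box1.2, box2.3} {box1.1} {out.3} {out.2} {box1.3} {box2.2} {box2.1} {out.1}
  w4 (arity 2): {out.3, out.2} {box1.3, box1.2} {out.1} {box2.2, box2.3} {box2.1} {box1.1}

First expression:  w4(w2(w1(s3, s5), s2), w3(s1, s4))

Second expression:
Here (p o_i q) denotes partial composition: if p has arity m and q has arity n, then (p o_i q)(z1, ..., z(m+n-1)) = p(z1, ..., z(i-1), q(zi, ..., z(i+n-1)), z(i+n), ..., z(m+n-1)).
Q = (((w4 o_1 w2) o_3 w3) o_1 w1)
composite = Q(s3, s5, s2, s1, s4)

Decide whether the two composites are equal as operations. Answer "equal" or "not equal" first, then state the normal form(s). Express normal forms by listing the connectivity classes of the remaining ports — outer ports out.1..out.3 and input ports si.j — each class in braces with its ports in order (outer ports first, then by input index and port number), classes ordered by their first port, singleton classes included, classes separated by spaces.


equal: each reduces to {out.1} {out.2, out.3} {s1.1} {s1.2, s4.3} {s1.3} {s2.1, s5.1} {s2.2, s2.3} {s3.1} {s3.2} {s3.3} {s4.1} {s4.2} {s5.2} {s5.3}

Normal form of the first expression: {out.1} {out.2, out.3} {s1.1} {s1.2, s4.3} {s1.3} {s2.1, s5.1} {s2.2, s2.3} {s3.1} {s3.2} {s3.3} {s4.1} {s4.2} {s5.2} {s5.3}
Normal form of the second expression: {out.1} {out.2, out.3} {s1.1} {s1.2, s4.3} {s1.3} {s2.1, s5.1} {s2.2, s2.3} {s3.1} {s3.2} {s3.3} {s4.1} {s4.2} {s5.2} {s5.3}
Both agree, so they are equal.


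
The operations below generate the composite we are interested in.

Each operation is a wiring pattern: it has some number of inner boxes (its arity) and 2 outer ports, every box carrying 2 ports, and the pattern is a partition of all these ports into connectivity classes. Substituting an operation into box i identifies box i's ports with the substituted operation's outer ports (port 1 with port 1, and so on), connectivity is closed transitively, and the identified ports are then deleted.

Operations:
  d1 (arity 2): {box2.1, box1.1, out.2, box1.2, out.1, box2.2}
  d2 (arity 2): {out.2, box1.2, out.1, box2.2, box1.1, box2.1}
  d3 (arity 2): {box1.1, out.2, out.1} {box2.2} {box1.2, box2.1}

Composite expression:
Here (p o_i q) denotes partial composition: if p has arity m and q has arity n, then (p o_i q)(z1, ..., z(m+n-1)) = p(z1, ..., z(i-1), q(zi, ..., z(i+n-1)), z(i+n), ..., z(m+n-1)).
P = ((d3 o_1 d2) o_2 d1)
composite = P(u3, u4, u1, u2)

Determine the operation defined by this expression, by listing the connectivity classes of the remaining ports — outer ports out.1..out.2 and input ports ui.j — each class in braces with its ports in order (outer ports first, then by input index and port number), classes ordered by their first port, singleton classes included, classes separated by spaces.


Reachability decides: close wires over d3-identified ports.
composing d1 on (u4, u1), with out.j its own outer ports: {out.1, out.2, u1.1, u1.2, u4.1, u4.2}
composing d2 on (u3, u4, u1), with out.j its own outer ports: {out.1, out.2, u1.1, u1.2, u3.1, u3.2, u4.1, u4.2}
composing d3 on (u3, u4, u1, u2), with out.j its own outer ports: {out.1, out.2, u1.1, u1.2, u2.1, u3.1, u3.2, u4.1, u4.2} {u2.2}

{out.1, out.2, u1.1, u1.2, u2.1, u3.1, u3.2, u4.1, u4.2} {u2.2}


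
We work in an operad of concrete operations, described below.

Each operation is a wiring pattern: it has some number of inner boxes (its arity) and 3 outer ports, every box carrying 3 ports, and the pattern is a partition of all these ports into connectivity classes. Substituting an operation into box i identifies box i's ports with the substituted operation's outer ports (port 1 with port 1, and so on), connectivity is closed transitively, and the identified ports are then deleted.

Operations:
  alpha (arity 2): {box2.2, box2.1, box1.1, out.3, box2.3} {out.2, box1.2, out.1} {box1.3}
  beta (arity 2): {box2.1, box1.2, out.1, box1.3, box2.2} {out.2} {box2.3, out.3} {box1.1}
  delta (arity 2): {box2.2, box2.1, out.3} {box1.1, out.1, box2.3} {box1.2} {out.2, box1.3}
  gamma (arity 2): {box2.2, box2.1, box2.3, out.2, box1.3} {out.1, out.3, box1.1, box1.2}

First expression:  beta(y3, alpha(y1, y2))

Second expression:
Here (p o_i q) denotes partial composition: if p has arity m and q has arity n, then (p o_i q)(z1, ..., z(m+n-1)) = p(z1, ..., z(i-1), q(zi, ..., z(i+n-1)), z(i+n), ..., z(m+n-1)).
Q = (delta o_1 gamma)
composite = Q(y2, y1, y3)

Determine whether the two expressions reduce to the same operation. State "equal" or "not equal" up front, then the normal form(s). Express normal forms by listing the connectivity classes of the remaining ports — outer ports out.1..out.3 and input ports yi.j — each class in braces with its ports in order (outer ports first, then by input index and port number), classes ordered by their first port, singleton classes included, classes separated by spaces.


not equal; the first gives {out.1, y1.2, y3.2, y3.3} {out.2} {out.3, y1.1, y2.1, y2.2, y2.3} {y1.3} {y3.1} and the second {out.1, out.2, y2.1, y2.2, y3.3} {out.3, y3.1, y3.2} {y1.1, y1.2, y1.3, y2.3}

The first expression, normalized: {out.1, y1.2, y3.2, y3.3} {out.2} {out.3, y1.1, y2.1, y2.2, y2.3} {y1.3} {y3.1}
The second expression, normalized: {out.1, out.2, y2.1, y2.2, y3.3} {out.3, y3.1, y3.2} {y1.1, y1.2, y1.3, y2.3}
The forms do not match — not equal.


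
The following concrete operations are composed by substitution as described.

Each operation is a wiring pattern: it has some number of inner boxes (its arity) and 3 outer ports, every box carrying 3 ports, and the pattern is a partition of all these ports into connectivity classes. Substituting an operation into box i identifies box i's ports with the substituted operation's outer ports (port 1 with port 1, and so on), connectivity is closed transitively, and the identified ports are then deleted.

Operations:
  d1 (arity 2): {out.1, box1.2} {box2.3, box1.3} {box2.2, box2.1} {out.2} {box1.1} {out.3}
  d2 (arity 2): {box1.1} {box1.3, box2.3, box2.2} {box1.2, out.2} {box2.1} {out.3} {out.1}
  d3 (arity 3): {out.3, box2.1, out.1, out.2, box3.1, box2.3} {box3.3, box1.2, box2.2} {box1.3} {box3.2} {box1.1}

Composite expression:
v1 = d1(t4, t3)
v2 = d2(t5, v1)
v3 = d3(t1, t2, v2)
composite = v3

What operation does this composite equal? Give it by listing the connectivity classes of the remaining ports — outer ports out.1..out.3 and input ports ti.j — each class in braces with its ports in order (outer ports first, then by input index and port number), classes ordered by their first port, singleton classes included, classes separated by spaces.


{out.1, out.2, out.3, t2.1, t2.3} {t1.1} {t1.2, t2.2} {t1.3} {t3.1, t3.2} {t3.3, t4.3} {t4.1} {t4.2} {t5.1} {t5.2} {t5.3}


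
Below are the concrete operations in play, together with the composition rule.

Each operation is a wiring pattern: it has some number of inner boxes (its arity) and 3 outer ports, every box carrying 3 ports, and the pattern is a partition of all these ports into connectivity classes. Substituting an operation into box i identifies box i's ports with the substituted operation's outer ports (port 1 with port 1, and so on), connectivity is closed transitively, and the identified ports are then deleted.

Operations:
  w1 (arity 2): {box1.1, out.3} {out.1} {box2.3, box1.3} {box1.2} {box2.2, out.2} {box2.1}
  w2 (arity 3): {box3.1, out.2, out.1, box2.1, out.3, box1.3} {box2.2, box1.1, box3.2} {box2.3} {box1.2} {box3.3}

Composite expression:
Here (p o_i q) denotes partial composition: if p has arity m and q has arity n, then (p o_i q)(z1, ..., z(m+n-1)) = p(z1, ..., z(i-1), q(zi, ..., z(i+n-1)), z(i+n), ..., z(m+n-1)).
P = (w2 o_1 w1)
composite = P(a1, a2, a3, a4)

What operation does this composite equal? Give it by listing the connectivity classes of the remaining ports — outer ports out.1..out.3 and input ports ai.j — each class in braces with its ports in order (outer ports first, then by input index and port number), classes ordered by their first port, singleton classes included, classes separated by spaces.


{out.1, out.2, out.3, a1.1, a3.1, a4.1} {a1.2} {a1.3, a2.3} {a2.1} {a2.2} {a3.2, a4.2} {a3.3} {a4.3}

After gluing at w2, chains via deleted ports link the a-ports.
stage w1: inputs (a1, a2), connectivity {out.1} {out.2, a2.2} {out.3, a1.1} {a1.2} {a1.3, a2.3} {a2.1}, out.j its boundary
stage w2: inputs (a1, a2, a3, a4), connectivity {out.1, out.2, out.3, a1.1, a3.1, a4.1} {a1.2} {a1.3, a2.3} {a2.1} {a2.2} {a3.2, a4.2} {a3.3} {a4.3}, out.j its boundary


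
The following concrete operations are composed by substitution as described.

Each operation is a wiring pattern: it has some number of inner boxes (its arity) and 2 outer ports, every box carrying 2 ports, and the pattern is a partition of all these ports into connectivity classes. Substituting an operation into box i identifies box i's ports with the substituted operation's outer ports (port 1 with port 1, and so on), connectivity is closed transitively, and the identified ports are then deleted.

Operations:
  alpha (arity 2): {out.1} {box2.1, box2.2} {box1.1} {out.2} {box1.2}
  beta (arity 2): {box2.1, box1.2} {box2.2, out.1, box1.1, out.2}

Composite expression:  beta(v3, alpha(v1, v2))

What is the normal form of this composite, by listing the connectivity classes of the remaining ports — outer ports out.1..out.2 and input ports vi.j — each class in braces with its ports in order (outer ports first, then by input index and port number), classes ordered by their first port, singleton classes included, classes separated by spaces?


{out.1, out.2, v3.1} {v1.1} {v1.2} {v2.1, v2.2} {v3.2}

Treat the ports identified at beta as solder joints: merge, then drop.
the subtree at alpha composes to {out.1} {out.2} {v1.1} {v1.2} {v2.1, v2.2} on (v1, v2); out.j = own outer ports
the subtree at beta composes to {out.1, out.2, v3.1} {v1.1} {v1.2} {v2.1, v2.2} {v3.2} on (v3, v1, v2); out.j = own outer ports


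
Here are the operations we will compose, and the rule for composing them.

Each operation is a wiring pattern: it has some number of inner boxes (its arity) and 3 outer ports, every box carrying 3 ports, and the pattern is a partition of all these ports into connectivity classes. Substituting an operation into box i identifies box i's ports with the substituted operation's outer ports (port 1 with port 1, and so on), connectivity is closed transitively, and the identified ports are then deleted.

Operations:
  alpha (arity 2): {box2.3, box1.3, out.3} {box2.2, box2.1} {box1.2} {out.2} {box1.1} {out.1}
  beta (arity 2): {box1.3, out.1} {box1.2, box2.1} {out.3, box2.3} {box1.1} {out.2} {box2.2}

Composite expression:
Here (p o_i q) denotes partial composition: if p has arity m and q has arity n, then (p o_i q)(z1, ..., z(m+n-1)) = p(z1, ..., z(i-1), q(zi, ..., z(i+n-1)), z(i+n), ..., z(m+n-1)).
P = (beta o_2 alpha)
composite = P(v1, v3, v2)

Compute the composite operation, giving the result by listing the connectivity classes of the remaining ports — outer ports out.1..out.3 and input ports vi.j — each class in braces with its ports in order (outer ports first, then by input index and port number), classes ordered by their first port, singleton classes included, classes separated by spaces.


{out.1, v1.3} {out.2} {out.3, v2.3, v3.3} {v1.1} {v1.2} {v2.1, v2.2} {v3.1} {v3.2}

Two ports join when wires chain via beta-identified ports.
after alpha, the pattern on (v3, v2) reads {out.1} {out.2} {out.3, v2.3, v3.3} {v2.1, v2.2} {v3.1} {v3.2} (out.j = its outer ports)
after beta, the pattern on (v1, v3, v2) reads {out.1, v1.3} {out.2} {out.3, v2.3, v3.3} {v1.1} {v1.2} {v2.1, v2.2} {v3.1} {v3.2} (out.j = its outer ports)


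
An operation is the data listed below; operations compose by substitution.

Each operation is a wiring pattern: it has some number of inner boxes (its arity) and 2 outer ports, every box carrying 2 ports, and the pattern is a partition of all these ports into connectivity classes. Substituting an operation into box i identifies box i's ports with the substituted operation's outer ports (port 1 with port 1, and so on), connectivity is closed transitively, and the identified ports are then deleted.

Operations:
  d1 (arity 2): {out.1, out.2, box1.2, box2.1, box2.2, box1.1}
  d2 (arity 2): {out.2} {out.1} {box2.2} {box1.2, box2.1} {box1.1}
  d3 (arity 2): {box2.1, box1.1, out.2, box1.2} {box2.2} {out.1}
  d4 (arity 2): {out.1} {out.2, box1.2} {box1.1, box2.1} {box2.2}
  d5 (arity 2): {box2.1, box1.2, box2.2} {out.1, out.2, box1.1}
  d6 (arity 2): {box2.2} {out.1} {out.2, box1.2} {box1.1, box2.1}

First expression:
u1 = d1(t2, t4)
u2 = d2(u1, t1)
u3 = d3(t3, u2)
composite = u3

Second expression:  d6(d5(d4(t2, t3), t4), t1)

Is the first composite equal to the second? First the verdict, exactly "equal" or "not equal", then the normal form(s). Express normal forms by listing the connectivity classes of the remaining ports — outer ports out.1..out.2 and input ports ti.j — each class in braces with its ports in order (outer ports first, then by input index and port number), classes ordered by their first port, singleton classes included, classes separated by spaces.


not equal; first: {out.1} {out.2, t3.1, t3.2} {t1.1, t2.1, t2.2, t4.1, t4.2} {t1.2}; second: {out.1} {out.2, t1.1} {t1.2} {t2.1, t3.1} {t2.2, t4.1, t4.2} {t3.2}

The first composite normalizes to {out.1} {out.2, t3.1, t3.2} {t1.1, t2.1, t2.2, t4.1, t4.2} {t1.2}
The second composite normalizes to {out.1} {out.2, t1.1} {t1.2} {t2.1, t3.1} {t2.2, t4.1, t4.2} {t3.2}
They disagree, so not equal.


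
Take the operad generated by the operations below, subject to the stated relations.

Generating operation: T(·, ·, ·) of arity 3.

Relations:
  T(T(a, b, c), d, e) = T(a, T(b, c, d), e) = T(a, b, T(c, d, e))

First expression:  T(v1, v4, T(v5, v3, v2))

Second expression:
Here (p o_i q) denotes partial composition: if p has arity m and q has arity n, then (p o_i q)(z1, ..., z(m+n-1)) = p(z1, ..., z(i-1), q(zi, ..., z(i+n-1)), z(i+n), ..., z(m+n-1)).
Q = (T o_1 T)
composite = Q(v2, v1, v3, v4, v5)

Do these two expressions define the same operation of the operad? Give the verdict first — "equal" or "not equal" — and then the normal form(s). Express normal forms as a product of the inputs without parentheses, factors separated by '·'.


In normal form, the first expression is v1 · v4 · v5 · v3 · v2
In normal form, the second expression is v2 · v1 · v3 · v4 · v5
Distinct normal forms: not equal.

not equal — first v1 · v4 · v5 · v3 · v2, second v2 · v1 · v3 · v4 · v5


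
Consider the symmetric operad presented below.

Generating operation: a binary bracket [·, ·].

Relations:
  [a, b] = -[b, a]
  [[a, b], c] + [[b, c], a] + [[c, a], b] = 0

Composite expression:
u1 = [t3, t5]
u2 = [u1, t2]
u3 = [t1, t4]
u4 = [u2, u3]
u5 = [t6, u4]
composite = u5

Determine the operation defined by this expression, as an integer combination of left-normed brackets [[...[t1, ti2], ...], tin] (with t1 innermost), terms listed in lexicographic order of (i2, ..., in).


-[[[[[t1, t4], t2], t3], t5], t6] + [[[[[t1, t4], t2], t5], t3], t6] + [[[[[t1, t4], t3], t5], t2], t6] - [[[[[t1, t4], t5], t3], t2], t6]

Left-normed coefficients sit on the t1-initial expansion words.
Composite bracket: [t6, [[[t3, t5], t2], [t1, t4]]]
Each bracket splits as ab - ba, giving 32 signed words (2^5 = 32).
Only words starting with t1 matter:
  from t1t4t2t3t5t6, sign -1: term -[[[[[t1, t4], t2], t3], t5], t6]
  from t1t4t2t5t3t6, sign +1: term +[[[[[t1, t4], t2], t5], t3], t6]
  from t1t4t3t5t2t6, sign +1: term +[[[[[t1, t4], t3], t5], t2], t6]
  from t1t4t5t3t2t6, sign -1: term -[[[[[t1, t4], t5], t3], t2], t6]


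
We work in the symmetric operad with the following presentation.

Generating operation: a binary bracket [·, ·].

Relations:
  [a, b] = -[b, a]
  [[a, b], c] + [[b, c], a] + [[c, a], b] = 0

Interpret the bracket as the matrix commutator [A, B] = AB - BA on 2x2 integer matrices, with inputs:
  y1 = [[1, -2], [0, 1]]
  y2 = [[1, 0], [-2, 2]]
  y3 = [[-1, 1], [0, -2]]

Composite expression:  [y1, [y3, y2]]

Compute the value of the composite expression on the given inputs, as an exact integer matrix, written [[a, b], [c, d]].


[y3, y2] = [[-2, 1], [2, 2]]
[y1, [y3, y2]] = [[-4, -8], [0, 4]]

[[-4, -8], [0, 4]]


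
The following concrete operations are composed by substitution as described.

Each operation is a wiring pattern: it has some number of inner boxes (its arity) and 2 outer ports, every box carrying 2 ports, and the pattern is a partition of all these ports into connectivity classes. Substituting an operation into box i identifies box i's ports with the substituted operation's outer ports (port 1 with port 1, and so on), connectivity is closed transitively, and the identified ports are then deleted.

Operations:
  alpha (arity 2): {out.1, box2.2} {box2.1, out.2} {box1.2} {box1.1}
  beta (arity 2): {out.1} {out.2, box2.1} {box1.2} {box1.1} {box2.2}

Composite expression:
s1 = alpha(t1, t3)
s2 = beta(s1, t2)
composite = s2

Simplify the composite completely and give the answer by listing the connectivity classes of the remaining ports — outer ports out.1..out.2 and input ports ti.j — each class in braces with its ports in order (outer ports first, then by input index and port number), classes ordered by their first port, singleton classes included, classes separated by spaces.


{out.1} {out.2, t2.1} {t1.1} {t1.2} {t2.2} {t3.1} {t3.2}


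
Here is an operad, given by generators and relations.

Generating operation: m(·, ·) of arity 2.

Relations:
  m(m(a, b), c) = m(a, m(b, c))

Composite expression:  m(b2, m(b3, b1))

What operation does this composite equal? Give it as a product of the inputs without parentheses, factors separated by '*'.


b2 * b3 * b1

Under associativity of m, the answer is the b's in reading order.
m(b3, b1) reduces to b3 * b1
m(b2, m(b3, b1)) reduces to b2 * b3 * b1


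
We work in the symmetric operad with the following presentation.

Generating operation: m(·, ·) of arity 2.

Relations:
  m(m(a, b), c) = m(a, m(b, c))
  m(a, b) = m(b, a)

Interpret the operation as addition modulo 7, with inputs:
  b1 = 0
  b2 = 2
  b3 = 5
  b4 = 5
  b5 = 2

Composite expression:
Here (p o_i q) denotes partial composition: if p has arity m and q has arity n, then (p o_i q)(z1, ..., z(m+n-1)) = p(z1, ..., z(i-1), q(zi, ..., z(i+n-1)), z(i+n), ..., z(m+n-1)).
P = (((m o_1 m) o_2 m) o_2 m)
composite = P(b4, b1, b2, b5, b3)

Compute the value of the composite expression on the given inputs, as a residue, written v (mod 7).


0 (mod 7)

m(b1, b2) = 2
m(m(b1, b2), b5) = 4
m(b4, m(m(b1, b2), b5)) = 2
m(m(b4, m(m(b1, b2), b5)), b3) = 0


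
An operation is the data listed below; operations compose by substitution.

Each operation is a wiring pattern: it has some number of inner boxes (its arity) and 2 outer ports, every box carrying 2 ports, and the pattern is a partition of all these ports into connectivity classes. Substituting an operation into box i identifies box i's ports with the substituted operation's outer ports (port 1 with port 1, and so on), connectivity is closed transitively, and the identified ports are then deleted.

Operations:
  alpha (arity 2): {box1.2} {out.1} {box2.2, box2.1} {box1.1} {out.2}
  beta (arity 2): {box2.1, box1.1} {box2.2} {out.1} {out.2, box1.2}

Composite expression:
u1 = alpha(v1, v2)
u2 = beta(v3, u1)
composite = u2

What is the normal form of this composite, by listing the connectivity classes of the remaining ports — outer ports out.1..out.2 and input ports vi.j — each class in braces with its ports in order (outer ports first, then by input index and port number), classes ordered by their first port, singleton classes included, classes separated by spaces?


{out.1} {out.2, v3.2} {v1.1} {v1.2} {v2.1, v2.2} {v3.1}

After gluing at beta, chains via deleted ports link the v-ports.
alpha over (v1, v2) gives {out.1} {out.2} {v1.1} {v1.2} {v2.1, v2.2}, out.j being that stage's outer ports
beta over (v3, v1, v2) gives {out.1} {out.2, v3.2} {v1.1} {v1.2} {v2.1, v2.2} {v3.1}, out.j being that stage's outer ports


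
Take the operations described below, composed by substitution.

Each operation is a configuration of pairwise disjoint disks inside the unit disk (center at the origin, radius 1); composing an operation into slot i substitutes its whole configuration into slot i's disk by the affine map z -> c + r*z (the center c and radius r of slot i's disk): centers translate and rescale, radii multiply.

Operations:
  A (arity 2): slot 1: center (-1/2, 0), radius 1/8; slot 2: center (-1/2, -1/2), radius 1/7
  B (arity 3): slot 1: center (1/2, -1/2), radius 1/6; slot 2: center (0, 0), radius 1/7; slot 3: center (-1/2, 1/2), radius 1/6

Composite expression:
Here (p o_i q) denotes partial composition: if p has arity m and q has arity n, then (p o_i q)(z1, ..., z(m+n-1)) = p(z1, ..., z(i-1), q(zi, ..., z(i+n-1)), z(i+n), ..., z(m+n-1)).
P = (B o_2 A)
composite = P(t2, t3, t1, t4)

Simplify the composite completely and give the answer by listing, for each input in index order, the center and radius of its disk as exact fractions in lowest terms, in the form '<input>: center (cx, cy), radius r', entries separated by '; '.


t1: center (-1/14, -1/14), radius 1/49; t2: center (1/2, -1/2), radius 1/6; t3: center (-1/14, 0), radius 1/56; t4: center (-1/2, 1/2), radius 1/6

Only the slot chain above each t matters under B; compose those maps.
tracing t2 down its 1-map path: center (1/2, -1/2), radius 1/6
tracing t3 down its 2-map path: center (-1/14, 0), radius 1/56
tracing t1 down its 2-map path: center (-1/14, -1/14), radius 1/49
tracing t4 down its 1-map path: center (-1/2, 1/2), radius 1/6


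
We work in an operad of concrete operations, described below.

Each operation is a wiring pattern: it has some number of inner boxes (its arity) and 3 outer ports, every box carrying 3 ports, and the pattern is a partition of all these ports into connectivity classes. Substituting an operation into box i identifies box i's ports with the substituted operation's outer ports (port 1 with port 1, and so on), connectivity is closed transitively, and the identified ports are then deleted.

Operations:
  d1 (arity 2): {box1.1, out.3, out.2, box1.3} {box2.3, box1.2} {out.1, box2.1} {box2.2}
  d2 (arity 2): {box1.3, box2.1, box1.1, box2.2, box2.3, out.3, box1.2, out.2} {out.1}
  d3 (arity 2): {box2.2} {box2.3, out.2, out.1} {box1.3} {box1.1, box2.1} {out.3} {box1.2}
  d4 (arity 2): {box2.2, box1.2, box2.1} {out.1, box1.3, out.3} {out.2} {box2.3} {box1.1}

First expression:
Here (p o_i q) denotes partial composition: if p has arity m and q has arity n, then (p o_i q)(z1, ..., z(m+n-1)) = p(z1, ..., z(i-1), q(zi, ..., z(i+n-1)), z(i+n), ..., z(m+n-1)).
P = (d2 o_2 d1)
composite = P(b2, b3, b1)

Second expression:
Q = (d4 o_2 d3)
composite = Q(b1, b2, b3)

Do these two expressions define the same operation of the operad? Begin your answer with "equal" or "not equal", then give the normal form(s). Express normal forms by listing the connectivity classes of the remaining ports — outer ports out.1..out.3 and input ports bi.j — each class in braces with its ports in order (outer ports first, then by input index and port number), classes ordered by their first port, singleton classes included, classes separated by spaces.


The first expression, normalized: {out.1} {out.2, out.3, b1.1, b2.1, b2.2, b2.3, b3.1, b3.3} {b1.2} {b1.3, b3.2}
The second expression, normalized: {out.1, out.3, b1.3} {out.2} {b1.1} {b1.2, b3.3} {b2.1, b3.1} {b2.2} {b2.3} {b3.2}
They disagree, so not equal.

not equal; the first gives {out.1} {out.2, out.3, b1.1, b2.1, b2.2, b2.3, b3.1, b3.3} {b1.2} {b1.3, b3.2} and the second {out.1, out.3, b1.3} {out.2} {b1.1} {b1.2, b3.3} {b2.1, b3.1} {b2.2} {b2.3} {b3.2}


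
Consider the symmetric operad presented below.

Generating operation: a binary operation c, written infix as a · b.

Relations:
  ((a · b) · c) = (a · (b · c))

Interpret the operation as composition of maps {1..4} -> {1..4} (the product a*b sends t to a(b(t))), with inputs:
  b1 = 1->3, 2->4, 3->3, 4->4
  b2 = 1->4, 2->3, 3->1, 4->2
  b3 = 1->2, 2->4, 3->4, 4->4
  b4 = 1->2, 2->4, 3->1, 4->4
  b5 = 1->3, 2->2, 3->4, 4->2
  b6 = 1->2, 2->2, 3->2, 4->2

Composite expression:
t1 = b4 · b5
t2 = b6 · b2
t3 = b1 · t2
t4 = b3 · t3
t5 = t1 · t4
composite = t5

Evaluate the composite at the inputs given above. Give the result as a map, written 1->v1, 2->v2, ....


1->4, 2->4, 3->4, 4->4

(b4 · b5) = 1->1, 2->4, 3->4, 4->4
(b6 · b2) = 1->2, 2->2, 3->2, 4->2
(b1 · (b6 · b2)) = 1->4, 2->4, 3->4, 4->4
(b3 · (b1 · (b6 · b2))) = 1->4, 2->4, 3->4, 4->4
((b4 · b5) · (b3 · (b1 · (b6 · b2)))) = 1->4, 2->4, 3->4, 4->4


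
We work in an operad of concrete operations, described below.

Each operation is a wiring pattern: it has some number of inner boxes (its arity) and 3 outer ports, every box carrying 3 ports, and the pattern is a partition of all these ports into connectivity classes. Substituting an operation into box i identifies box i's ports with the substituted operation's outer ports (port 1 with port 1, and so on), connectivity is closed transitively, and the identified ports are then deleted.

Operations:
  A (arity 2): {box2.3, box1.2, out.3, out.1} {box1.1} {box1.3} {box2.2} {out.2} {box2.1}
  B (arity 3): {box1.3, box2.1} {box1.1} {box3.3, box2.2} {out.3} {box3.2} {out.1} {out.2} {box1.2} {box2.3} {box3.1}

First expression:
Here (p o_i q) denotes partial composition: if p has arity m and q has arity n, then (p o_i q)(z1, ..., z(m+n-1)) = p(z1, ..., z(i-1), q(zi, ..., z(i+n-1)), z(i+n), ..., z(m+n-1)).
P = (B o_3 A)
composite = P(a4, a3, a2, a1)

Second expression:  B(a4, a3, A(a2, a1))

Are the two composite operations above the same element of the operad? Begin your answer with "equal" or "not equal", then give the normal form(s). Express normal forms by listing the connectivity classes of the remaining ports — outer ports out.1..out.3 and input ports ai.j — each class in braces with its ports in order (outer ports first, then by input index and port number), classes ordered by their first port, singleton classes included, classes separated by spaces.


equal: each reduces to {out.1} {out.2} {out.3} {a1.1} {a1.2} {a1.3, a2.2, a3.2} {a2.1} {a2.3} {a3.1, a4.3} {a3.3} {a4.1} {a4.2}


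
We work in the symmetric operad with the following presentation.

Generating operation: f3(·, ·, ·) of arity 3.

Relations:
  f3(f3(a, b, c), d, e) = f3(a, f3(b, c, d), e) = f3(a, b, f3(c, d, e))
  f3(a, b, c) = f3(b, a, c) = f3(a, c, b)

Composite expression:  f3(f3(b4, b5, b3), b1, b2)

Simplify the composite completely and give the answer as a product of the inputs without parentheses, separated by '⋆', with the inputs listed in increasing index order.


b1 ⋆ b2 ⋆ b3 ⋆ b4 ⋆ b5

Reordering under f3 is free, so list the b-inputs canonically.
f3(b4, b5, b3) collapses to b4 ⋆ b5 ⋆ b3
f3(f3(b4, b5, b3), b1, b2) collapses to b4 ⋆ b5 ⋆ b3 ⋆ b1 ⋆ b2
commutativity sorts the factors: b1 ⋆ b2 ⋆ b3 ⋆ b4 ⋆ b5


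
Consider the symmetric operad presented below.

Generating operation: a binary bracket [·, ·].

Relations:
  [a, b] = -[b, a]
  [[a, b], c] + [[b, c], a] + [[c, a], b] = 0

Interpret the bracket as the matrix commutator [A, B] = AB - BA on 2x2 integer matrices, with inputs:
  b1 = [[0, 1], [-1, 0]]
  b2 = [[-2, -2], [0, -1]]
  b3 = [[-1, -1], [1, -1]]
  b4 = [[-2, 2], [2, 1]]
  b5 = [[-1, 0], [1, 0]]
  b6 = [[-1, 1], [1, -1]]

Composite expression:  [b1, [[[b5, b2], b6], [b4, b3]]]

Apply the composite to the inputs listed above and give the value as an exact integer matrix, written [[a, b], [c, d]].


[[-64, -48], [-48, 64]]

[b5, b2] = [[2, 2], [-1, -2]]
[[b5, b2], b6] = [[3, 4], [-4, -3]]
[b4, b3] = [[4, 3], [3, -4]]
[[[b5, b2], b6], [b4, b3]] = [[24, -14], [-50, -24]]
[b1, [[[b5, b2], b6], [b4, b3]]] = [[-64, -48], [-48, 64]]


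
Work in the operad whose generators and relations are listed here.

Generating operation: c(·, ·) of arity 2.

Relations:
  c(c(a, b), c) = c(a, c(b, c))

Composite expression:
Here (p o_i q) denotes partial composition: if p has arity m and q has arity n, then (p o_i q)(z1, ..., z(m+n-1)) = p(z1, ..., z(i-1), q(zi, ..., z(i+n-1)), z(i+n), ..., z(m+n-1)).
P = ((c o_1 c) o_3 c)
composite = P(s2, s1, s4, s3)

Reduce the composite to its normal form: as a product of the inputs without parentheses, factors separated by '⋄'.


s2 ⋄ s1 ⋄ s4 ⋄ s3

Every regrouping of c is equal, so read the s-inputs in written order.
c(s2, s1) unparenthesizes to s2 ⋄ s1
c(s4, s3) unparenthesizes to s4 ⋄ s3
c(c(s2, s1), c(s4, s3)) unparenthesizes to s2 ⋄ s1 ⋄ s4 ⋄ s3
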